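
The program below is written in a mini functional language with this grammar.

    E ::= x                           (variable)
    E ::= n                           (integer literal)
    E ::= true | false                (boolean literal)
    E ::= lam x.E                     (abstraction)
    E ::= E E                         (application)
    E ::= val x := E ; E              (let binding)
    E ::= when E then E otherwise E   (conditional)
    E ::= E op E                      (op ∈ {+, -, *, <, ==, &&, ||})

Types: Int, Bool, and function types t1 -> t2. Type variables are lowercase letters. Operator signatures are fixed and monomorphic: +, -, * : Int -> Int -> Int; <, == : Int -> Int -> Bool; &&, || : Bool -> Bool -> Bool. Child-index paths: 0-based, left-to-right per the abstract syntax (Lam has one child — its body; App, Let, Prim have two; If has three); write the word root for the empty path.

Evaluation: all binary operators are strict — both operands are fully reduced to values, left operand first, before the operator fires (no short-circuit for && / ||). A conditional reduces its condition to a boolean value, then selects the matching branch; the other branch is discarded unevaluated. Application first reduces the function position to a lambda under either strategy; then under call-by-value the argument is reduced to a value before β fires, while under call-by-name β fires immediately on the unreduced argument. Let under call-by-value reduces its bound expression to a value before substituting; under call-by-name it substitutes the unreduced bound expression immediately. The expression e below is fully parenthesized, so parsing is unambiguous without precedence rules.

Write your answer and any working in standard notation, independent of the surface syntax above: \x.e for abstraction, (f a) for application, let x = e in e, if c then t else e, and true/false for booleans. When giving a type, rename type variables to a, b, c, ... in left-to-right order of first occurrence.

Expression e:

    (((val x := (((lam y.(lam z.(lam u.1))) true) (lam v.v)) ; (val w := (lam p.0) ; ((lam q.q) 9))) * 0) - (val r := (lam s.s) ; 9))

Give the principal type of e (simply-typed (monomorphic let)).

Answer: Int

Working:
\u._ : c -> Int
\z._ : b -> c -> Int
\y._ : a -> b -> c -> Int
  unify a -> b -> c -> Int ~ Bool -> d
  unify a ~ Bool
  unify b -> c -> Int ~ d
_ _ : b -> c -> Int
v : e
\v._ : e -> e
  unify b -> c -> Int ~ (e -> e) -> f
  unify b ~ e -> e
  unify c -> Int ~ f
_ _ : c -> Int
let x : c -> Int
\p._ : g -> Int
let w : g -> Int
q : h
\q._ : h -> h
  unify h -> h ~ Int -> i
  unify h ~ Int
  unify Int ~ i
_ _ : Int
  unify Int ~ Int
  unify Int ~ Int
  unify Int ~ Int
s : j
\s._ : j -> j
let r : j -> j
  unify Int ~ Int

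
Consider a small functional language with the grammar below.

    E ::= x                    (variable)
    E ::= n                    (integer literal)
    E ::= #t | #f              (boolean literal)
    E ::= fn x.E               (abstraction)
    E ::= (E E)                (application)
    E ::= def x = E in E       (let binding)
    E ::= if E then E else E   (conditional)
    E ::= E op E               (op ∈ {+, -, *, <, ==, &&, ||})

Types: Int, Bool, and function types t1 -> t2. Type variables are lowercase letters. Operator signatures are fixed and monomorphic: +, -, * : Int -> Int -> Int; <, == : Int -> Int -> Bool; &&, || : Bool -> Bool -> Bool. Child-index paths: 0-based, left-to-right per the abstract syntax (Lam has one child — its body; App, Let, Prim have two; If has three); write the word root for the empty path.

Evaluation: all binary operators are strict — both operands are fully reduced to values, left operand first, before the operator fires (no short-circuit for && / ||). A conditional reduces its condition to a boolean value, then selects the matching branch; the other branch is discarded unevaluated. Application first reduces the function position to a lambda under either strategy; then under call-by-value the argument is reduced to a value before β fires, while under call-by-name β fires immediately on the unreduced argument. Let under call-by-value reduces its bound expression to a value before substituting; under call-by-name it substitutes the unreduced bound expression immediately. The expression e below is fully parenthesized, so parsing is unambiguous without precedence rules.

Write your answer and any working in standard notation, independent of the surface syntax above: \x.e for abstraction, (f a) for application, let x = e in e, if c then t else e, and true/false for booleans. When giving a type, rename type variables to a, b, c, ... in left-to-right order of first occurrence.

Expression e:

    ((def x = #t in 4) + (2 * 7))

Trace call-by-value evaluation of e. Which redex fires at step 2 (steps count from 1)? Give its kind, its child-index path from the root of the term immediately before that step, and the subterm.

Answer: delta at 1 : (2 * 7)

Working:
step 0: ((let x = true in 4) + (2 * 7))
step 1: [let@0] (4 + (2 * 7))
step 2: [delta@1] (4 + 14)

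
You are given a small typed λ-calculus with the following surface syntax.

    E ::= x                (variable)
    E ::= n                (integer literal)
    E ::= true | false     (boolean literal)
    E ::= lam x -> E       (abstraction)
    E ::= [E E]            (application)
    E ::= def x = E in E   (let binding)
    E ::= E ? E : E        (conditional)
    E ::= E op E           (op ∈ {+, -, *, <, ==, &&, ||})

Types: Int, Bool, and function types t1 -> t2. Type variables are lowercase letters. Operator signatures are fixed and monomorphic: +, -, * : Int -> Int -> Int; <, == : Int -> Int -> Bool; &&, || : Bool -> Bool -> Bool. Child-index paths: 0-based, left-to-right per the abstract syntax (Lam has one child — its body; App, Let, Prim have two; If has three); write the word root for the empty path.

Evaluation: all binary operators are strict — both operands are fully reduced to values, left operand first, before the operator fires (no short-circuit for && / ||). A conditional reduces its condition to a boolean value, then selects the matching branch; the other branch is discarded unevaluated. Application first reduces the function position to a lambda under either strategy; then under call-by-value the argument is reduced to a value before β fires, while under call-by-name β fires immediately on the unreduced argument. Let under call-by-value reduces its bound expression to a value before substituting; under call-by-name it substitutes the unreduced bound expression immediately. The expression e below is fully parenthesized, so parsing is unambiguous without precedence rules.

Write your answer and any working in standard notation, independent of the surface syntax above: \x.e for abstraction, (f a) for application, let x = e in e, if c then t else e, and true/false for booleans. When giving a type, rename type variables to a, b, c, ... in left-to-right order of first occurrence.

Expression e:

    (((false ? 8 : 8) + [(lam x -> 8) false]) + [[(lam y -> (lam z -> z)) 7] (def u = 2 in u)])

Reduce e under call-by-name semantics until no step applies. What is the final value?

Answer: 18

Trace:
step 0: (((if false then 8 else 8) + ((\x.8) false)) + (((\y.(\z.z)) 7) (let u = 2 in u)))
step 1: [if@0.0] ((8 + ((\x.8) false)) + (((\y.(\z.z)) 7) (let u = 2 in u)))
step 2: [beta@0.1] ((8 + 8) + (((\y.(\z.z)) 7) (let u = 2 in u)))
step 3: [delta@0] (16 + (((\y.(\z.z)) 7) (let u = 2 in u)))
step 4: [beta@1.0] (16 + ((\z.z) (let u = 2 in u)))
step 5: [beta@1] (16 + (let u = 2 in u))
step 6: [let@1] (16 + 2)
step 7: [delta@root] 18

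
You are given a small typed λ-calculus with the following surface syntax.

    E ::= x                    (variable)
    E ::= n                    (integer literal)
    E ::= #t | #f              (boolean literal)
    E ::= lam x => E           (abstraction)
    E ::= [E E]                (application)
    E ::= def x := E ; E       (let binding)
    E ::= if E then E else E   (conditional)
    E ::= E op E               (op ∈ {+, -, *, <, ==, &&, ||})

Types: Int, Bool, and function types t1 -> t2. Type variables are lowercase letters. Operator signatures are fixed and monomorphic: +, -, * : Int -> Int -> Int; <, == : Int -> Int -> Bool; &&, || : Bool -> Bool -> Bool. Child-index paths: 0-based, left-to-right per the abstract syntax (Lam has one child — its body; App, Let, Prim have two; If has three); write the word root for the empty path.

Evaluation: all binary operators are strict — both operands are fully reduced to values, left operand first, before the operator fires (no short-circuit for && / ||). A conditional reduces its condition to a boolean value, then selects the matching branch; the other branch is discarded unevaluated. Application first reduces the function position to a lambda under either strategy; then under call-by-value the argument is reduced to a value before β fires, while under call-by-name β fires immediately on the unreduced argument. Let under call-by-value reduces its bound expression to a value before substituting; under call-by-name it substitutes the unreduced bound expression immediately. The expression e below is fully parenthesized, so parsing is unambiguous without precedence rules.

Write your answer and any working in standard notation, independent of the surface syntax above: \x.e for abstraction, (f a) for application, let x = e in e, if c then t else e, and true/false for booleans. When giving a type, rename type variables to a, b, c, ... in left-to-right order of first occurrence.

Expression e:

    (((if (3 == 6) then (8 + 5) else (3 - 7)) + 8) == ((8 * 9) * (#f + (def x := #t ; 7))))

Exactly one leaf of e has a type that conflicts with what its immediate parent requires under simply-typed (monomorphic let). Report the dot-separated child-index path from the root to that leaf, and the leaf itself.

Answer: 1.1.0 : false

Trace:
  unify Int ~ Int
  unify Int ~ Int
  unify Bool ~ Bool
  unify Int ~ Int
  unify Int ~ Int
  unify Int ~ Int
  unify Int ~ Int
  unify Int ~ Int
  unify Int ~ Int
  unify Int ~ Int
  unify Int ~ Int
  unify Int ~ Int
  unify Int ~ Int
  unify Int ~ Int
  unify Bool ~ Int
  FAIL: mismatch Bool ~ Int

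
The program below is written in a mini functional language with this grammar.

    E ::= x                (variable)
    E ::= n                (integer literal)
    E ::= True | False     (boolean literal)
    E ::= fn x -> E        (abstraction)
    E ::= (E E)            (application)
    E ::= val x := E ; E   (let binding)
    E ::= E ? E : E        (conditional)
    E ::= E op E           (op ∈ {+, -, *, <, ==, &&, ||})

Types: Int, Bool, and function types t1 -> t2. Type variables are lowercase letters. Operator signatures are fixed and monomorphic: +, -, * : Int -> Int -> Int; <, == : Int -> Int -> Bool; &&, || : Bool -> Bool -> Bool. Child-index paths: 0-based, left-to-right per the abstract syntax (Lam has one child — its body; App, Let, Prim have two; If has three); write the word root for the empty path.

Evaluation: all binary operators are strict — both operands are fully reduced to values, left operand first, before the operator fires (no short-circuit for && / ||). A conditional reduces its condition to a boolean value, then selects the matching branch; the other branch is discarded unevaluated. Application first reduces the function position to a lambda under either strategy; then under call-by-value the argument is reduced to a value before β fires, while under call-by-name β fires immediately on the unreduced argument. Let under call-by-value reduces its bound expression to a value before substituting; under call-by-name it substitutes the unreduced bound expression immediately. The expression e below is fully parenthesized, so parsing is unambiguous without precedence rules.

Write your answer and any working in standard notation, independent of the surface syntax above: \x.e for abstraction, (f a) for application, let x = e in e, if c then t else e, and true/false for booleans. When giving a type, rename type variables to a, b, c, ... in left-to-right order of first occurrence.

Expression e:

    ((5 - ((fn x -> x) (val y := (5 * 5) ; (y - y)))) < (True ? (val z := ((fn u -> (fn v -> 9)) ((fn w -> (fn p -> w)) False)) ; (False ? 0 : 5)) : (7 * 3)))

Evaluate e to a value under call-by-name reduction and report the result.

Derivation:
step 0: ((5 - ((\x.x) (let y = (5 * 5) in (y - y)))) < (if true then (let z = ((\u.(\v.9)) ((\w.(\p.w)) false)) in (if false then 0 else 5)) else (7 * 3)))
step 1: [beta@0.1] ((5 - (let y = (5 * 5) in (y - y))) < (if true then (let z = ((\u.(\v.9)) ((\w.(\p.w)) false)) in (if false then 0 else 5)) else (7 * 3)))
step 2: [let@0.1] ((5 - ((5 * 5) - (5 * 5))) < (if true then (let z = ((\u.(\v.9)) ((\w.(\p.w)) false)) in (if false then 0 else 5)) else (7 * 3)))
step 3: [delta@0.1.0] ((5 - (25 - (5 * 5))) < (if true then (let z = ((\u.(\v.9)) ((\w.(\p.w)) false)) in (if false then 0 else 5)) else (7 * 3)))
step 4: [delta@0.1.1] ((5 - (25 - 25)) < (if true then (let z = ((\u.(\v.9)) ((\w.(\p.w)) false)) in (if false then 0 else 5)) else (7 * 3)))
step 5: [delta@0.1] ((5 - 0) < (if true then (let z = ((\u.(\v.9)) ((\w.(\p.w)) false)) in (if false then 0 else 5)) else (7 * 3)))
step 6: [delta@0] (5 < (if true then (let z = ((\u.(\v.9)) ((\w.(\p.w)) false)) in (if false then 0 else 5)) else (7 * 3)))
step 7: [if@1] (5 < (let z = ((\u.(\v.9)) ((\w.(\p.w)) false)) in (if false then 0 else 5)))
step 8: [let@1] (5 < (if false then 0 else 5))
step 9: [if@1] (5 < 5)
step 10: [delta@root] false

Answer: false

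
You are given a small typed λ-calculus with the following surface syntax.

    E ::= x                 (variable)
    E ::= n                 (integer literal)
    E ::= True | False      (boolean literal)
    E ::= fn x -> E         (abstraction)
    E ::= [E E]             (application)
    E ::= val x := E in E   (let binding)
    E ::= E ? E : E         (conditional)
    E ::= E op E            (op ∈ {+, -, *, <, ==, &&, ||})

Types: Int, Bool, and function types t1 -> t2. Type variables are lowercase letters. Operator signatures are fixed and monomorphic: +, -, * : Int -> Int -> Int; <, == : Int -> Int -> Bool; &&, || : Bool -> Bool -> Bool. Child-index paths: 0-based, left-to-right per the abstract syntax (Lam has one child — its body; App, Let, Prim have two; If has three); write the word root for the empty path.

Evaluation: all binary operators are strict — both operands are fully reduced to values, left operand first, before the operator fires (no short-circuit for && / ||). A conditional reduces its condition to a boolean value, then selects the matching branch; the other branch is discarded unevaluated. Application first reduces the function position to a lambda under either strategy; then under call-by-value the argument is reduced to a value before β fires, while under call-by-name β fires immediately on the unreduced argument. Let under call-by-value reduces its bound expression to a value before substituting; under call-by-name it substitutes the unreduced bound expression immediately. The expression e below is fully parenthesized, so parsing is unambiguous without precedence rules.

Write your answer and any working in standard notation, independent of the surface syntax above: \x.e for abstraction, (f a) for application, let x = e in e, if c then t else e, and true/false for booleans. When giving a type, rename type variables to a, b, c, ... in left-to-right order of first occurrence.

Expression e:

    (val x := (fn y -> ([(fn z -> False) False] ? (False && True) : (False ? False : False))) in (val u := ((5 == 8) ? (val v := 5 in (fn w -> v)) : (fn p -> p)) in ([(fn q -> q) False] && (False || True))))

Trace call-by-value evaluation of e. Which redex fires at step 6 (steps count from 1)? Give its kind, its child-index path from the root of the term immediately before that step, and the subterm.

Answer: delta at 1 : (false || true)

Working:
step 0: (let x = (\y.(if ((\z.false) false) then (false && true) else (if false then false else false))) in (let u = (if (5 == 8) then (let v = 5 in (\w.v)) else (\p.p)) in (((\q.q) false) && (false || true))))
step 1: [let@root] (let u = (if (5 == 8) then (let v = 5 in (\w.v)) else (\p.p)) in (((\q.q) false) && (false || true)))
step 2: [delta@0.0] (let u = (if false then (let v = 5 in (\w.v)) else (\p.p)) in (((\q.q) false) && (false || true)))
step 3: [if@0] (let u = (\p.p) in (((\q.q) false) && (false || true)))
step 4: [let@root] (((\q.q) false) && (false || true))
step 5: [beta@0] (false && (false || true))
step 6: [delta@1] (false && true)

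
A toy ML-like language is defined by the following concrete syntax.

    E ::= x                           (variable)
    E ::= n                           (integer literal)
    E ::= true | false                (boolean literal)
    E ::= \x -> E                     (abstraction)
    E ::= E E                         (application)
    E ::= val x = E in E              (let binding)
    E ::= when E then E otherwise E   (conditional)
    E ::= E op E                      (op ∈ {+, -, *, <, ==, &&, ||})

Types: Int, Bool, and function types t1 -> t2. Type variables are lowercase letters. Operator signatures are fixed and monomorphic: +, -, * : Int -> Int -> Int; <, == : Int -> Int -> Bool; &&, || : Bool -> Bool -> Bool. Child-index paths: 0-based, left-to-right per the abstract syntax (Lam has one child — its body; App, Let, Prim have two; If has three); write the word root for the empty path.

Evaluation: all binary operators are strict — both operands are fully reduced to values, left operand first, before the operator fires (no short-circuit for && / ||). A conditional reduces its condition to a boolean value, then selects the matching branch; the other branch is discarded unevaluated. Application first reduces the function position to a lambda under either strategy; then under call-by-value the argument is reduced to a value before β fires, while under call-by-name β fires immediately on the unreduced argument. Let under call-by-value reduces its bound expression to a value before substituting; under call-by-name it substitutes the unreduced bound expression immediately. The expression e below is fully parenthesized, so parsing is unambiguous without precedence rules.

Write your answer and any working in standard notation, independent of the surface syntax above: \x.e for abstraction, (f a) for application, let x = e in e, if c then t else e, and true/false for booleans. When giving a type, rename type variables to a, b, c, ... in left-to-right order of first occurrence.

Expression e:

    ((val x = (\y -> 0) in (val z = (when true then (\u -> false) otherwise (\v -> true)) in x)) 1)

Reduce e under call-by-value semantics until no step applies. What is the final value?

Answer: 0

Trace:
step 0: ((let x = (\y.0) in (let z = (if true then (\u.false) else (\v.true)) in x)) 1)
step 1: [let@0] ((let z = (if true then (\u.false) else (\v.true)) in (\y.0)) 1)
step 2: [if@0.0] ((let z = (\u.false) in (\y.0)) 1)
step 3: [let@0] ((\y.0) 1)
step 4: [beta@root] 0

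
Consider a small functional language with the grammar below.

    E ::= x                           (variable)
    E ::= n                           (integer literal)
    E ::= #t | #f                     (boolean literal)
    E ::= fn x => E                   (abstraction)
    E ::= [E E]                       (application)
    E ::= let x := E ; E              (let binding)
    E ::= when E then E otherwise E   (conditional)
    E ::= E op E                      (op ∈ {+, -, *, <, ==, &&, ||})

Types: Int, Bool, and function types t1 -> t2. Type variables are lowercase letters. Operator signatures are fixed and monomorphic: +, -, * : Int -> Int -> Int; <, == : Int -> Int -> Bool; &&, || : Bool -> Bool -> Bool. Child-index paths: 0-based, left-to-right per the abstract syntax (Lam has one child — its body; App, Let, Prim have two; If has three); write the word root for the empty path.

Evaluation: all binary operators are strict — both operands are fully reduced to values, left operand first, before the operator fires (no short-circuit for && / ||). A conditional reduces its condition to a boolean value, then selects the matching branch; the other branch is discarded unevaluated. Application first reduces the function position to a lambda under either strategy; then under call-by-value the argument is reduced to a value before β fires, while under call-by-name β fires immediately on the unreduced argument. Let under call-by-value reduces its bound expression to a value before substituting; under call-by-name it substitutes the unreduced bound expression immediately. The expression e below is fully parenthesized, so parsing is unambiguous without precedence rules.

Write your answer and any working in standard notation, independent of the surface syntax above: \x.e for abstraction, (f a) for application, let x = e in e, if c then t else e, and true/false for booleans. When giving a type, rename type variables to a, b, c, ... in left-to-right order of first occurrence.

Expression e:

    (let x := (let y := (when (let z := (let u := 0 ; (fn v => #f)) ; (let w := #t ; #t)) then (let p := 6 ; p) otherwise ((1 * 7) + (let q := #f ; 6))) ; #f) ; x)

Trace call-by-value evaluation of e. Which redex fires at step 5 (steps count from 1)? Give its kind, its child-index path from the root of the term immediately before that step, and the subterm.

Answer: let at 0.0 : (let p = 6 in p)

Working:
step 0: (let x = (let y = (if (let z = (let u = 0 in (\v.false)) in (let w = true in true)) then (let p = 6 in p) else ((1 * 7) + (let q = false in 6))) in false) in x)
step 1: [let@0.0.0.0] (let x = (let y = (if (let z = (\v.false) in (let w = true in true)) then (let p = 6 in p) else ((1 * 7) + (let q = false in 6))) in false) in x)
step 2: [let@0.0.0] (let x = (let y = (if (let w = true in true) then (let p = 6 in p) else ((1 * 7) + (let q = false in 6))) in false) in x)
step 3: [let@0.0.0] (let x = (let y = (if true then (let p = 6 in p) else ((1 * 7) + (let q = false in 6))) in false) in x)
step 4: [if@0.0] (let x = (let y = (let p = 6 in p) in false) in x)
step 5: [let@0.0] (let x = (let y = 6 in false) in x)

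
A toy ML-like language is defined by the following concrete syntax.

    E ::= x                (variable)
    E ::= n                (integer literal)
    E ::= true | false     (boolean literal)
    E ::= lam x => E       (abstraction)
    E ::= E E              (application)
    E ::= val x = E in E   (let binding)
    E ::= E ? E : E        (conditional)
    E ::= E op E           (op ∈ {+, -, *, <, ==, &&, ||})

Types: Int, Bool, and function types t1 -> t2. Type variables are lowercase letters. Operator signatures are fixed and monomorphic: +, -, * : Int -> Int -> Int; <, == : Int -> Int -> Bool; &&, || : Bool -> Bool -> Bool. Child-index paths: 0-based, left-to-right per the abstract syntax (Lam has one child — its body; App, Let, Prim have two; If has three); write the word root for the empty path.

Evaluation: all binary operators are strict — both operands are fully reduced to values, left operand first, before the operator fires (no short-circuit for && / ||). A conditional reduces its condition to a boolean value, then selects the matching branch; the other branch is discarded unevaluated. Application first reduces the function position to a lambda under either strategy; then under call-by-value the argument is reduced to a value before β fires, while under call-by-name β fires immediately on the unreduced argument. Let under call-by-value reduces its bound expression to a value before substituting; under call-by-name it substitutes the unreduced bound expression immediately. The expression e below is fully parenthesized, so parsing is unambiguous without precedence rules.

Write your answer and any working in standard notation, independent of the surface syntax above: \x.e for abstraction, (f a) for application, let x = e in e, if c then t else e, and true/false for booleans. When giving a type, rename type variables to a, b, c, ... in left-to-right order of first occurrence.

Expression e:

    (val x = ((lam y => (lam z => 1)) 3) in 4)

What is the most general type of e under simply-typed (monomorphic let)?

Answer: Int

Derivation:
\z._ : b -> Int
\y._ : a -> b -> Int
  unify a -> b -> Int ~ Int -> c
  unify a ~ Int
  unify b -> Int ~ c
_ _ : b -> Int
let x : b -> Int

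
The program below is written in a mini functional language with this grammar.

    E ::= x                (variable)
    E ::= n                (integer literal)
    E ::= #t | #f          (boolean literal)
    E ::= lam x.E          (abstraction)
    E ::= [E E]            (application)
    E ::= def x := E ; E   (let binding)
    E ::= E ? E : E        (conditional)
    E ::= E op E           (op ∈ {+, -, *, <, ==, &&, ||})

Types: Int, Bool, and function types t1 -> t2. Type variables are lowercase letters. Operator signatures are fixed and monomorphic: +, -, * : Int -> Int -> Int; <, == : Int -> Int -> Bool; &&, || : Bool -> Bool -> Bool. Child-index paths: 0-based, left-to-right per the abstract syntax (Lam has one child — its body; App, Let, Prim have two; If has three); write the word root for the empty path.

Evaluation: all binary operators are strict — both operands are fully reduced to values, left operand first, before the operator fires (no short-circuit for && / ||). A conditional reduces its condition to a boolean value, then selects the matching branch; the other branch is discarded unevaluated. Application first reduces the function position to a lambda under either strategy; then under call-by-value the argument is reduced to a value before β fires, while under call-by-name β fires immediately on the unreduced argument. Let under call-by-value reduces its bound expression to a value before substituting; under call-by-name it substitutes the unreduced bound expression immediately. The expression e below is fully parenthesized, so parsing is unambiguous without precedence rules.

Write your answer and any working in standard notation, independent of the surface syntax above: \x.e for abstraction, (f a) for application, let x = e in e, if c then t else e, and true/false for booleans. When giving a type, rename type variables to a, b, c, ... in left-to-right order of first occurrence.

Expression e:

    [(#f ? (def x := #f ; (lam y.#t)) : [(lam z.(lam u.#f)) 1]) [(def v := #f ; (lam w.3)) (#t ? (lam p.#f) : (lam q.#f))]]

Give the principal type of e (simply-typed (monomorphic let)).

Working:
  unify Bool ~ Bool
let x : Bool
\y._ : a -> Bool
\u._ : c -> Bool
\z._ : b -> c -> Bool
  unify b -> c -> Bool ~ Int -> d
  unify b ~ Int
  unify c -> Bool ~ d
_ _ : c -> Bool
  unify a -> Bool ~ c -> Bool
  unify a ~ c
  unify Bool ~ Bool
let v : Bool
\w._ : e -> Int
  unify Bool ~ Bool
\p._ : f -> Bool
\q._ : g -> Bool
  unify f -> Bool ~ g -> Bool
  unify f ~ g
  unify Bool ~ Bool
  unify e -> Int ~ (g -> Bool) -> h
  unify e ~ g -> Bool
  unify Int ~ h
_ _ : Int
  unify c -> Bool ~ Int -> i
  unify c ~ Int
  unify Bool ~ i
_ _ : Bool

Answer: Bool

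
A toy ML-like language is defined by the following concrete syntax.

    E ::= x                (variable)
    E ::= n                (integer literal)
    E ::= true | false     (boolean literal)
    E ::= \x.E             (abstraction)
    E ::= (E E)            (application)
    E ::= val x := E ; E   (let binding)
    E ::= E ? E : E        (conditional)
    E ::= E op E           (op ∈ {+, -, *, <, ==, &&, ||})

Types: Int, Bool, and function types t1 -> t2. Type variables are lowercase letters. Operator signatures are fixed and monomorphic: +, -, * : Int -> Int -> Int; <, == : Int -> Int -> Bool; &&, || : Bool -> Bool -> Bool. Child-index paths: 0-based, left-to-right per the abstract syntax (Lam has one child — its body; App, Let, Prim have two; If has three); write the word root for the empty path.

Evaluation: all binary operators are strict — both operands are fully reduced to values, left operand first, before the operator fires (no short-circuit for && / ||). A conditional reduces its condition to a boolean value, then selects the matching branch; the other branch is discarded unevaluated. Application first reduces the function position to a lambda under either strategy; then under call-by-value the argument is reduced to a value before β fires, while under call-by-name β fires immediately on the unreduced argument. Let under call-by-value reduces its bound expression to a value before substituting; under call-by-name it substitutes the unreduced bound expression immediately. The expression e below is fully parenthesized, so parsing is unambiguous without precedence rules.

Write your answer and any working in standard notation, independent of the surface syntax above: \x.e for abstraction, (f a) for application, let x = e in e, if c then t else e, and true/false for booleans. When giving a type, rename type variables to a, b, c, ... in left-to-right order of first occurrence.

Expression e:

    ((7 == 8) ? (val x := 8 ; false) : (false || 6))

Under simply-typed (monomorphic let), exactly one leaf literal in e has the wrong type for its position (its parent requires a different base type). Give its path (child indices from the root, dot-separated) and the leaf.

Answer: 2.1 : 6

Working:
  unify Int ~ Int
  unify Int ~ Int
  unify Bool ~ Bool
let x : Int
  unify Bool ~ Bool
  unify Int ~ Bool
  FAIL: mismatch Int ~ Bool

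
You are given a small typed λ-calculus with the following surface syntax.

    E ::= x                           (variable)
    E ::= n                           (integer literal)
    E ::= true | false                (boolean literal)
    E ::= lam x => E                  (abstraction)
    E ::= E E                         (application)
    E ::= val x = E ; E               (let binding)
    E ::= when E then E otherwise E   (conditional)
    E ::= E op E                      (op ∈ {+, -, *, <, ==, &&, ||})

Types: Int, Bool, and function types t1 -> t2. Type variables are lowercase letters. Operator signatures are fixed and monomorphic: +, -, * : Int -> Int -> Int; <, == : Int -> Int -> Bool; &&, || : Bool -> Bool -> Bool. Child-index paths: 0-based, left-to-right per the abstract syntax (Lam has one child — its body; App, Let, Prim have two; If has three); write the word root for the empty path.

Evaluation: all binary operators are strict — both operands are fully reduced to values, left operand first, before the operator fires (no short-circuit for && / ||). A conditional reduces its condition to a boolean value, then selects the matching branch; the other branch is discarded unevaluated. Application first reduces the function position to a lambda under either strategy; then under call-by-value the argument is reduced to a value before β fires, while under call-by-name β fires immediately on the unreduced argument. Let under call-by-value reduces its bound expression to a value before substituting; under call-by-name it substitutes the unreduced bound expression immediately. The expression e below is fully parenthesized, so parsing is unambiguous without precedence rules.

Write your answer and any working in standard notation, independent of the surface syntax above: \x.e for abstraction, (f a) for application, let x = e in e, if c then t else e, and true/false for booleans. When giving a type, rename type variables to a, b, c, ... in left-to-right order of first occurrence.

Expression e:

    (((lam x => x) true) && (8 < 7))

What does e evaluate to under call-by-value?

Answer: false

Derivation:
step 0: (((\x.x) true) && (8 < 7))
step 1: [beta@0] (true && (8 < 7))
step 2: [delta@1] (true && false)
step 3: [delta@root] false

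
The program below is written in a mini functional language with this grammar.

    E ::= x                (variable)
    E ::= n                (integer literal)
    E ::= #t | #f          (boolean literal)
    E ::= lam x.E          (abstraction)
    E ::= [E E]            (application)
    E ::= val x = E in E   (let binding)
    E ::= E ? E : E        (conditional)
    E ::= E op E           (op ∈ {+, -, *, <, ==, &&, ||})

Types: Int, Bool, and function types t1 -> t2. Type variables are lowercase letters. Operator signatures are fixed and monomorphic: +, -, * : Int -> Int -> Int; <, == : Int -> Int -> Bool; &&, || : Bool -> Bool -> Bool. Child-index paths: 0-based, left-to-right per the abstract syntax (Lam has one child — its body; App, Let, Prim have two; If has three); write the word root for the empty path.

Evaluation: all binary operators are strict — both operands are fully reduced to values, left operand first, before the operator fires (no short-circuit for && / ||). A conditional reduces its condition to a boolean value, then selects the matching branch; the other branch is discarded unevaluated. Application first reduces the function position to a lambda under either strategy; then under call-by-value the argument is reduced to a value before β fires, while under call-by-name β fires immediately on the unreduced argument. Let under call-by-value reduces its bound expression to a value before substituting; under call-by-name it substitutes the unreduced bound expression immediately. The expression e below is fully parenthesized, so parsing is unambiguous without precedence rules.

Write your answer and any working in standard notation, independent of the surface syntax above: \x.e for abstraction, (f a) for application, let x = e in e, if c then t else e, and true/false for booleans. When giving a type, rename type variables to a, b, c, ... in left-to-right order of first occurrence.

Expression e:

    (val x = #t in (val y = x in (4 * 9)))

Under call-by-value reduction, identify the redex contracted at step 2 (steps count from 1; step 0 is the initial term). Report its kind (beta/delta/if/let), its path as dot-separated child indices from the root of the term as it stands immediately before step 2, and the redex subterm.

Trace:
step 0: (let x = true in (let y = x in (4 * 9)))
step 1: [let@root] (let y = true in (4 * 9))
step 2: [let@root] (4 * 9)

Answer: let at root : (let y = true in (4 * 9))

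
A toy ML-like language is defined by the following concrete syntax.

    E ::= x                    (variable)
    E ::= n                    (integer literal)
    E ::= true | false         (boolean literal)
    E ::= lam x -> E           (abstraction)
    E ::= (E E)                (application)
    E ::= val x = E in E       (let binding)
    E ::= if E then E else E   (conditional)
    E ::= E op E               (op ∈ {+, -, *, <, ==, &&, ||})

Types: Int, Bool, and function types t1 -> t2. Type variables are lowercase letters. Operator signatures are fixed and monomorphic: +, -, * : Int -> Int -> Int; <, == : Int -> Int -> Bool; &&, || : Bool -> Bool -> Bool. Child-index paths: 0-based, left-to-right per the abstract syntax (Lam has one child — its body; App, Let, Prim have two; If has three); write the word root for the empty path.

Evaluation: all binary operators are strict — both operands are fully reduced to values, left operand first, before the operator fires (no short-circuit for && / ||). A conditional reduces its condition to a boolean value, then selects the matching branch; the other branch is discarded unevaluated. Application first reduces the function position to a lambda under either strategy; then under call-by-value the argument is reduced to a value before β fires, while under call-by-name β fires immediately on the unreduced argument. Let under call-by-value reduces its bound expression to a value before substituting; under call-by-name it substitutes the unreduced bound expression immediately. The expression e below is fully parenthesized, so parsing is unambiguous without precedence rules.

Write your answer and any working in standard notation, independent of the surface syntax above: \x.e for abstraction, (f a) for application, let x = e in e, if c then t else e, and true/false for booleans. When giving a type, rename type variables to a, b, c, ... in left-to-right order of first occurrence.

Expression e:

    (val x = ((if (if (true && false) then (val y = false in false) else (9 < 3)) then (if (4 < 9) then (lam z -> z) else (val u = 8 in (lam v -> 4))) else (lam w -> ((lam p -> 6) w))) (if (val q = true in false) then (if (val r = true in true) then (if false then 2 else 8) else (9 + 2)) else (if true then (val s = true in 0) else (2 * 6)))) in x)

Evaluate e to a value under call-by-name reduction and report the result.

Derivation:
step 0: (let x = ((if (if (true && false) then (let y = false in false) else (9 < 3)) then (if (4 < 9) then (\z.z) else (let u = 8 in (\v.4))) else (\w.((\p.6) w))) (if (let q = true in false) then (if (let r = true in true) then (if false then 2 else 8) else (9 + 2)) else (if true then (let s = true in 0) else (2 * 6)))) in x)
step 1: [let@root] ((if (if (true && false) then (let y = false in false) else (9 < 3)) then (if (4 < 9) then (\z.z) else (let u = 8 in (\v.4))) else (\w.((\p.6) w))) (if (let q = true in false) then (if (let r = true in true) then (if false then 2 else 8) else (9 + 2)) else (if true then (let s = true in 0) else (2 * 6))))
step 2: [delta@0.0.0] ((if (if false then (let y = false in false) else (9 < 3)) then (if (4 < 9) then (\z.z) else (let u = 8 in (\v.4))) else (\w.((\p.6) w))) (if (let q = true in false) then (if (let r = true in true) then (if false then 2 else 8) else (9 + 2)) else (if true then (let s = true in 0) else (2 * 6))))
step 3: [if@0.0] ((if (9 < 3) then (if (4 < 9) then (\z.z) else (let u = 8 in (\v.4))) else (\w.((\p.6) w))) (if (let q = true in false) then (if (let r = true in true) then (if false then 2 else 8) else (9 + 2)) else (if true then (let s = true in 0) else (2 * 6))))
step 4: [delta@0.0] ((if false then (if (4 < 9) then (\z.z) else (let u = 8 in (\v.4))) else (\w.((\p.6) w))) (if (let q = true in false) then (if (let r = true in true) then (if false then 2 else 8) else (9 + 2)) else (if true then (let s = true in 0) else (2 * 6))))
step 5: [if@0] ((\w.((\p.6) w)) (if (let q = true in false) then (if (let r = true in true) then (if false then 2 else 8) else (9 + 2)) else (if true then (let s = true in 0) else (2 * 6))))
step 6: [beta@root] ((\p.6) (if (let q = true in false) then (if (let r = true in true) then (if false then 2 else 8) else (9 + 2)) else (if true then (let s = true in 0) else (2 * 6))))
step 7: [beta@root] 6

Answer: 6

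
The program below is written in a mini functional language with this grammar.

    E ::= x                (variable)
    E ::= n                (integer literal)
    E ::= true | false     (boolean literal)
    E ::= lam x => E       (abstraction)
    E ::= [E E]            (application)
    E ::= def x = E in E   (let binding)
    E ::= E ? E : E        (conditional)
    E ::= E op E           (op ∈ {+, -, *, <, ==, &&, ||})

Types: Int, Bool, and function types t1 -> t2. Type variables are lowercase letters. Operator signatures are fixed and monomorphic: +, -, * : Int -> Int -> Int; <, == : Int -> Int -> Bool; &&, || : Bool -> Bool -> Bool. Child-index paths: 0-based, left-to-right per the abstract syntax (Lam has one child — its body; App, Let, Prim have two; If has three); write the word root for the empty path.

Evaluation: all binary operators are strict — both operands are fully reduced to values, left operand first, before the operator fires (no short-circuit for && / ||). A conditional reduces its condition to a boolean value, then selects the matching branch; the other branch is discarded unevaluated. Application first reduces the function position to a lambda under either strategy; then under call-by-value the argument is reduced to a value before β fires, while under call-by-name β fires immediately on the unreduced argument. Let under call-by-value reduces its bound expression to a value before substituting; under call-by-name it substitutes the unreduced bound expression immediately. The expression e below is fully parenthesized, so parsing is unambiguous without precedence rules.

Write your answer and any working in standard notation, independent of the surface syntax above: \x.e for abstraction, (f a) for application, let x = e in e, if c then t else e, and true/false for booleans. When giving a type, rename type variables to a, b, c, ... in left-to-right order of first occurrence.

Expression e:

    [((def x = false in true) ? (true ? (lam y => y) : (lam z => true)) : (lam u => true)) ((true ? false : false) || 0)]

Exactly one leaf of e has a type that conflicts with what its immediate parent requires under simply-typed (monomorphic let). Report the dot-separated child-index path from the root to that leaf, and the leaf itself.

Working:
let x : Bool
  unify Bool ~ Bool
  unify Bool ~ Bool
y : a
\y._ : a -> a
\z._ : b -> Bool
  unify a -> a ~ b -> Bool
  unify a ~ b
  unify b ~ Bool
\u._ : c -> Bool
  unify Bool -> Bool ~ c -> Bool
  unify Bool ~ c
  unify Bool ~ Bool
  unify Bool ~ Bool
  unify Bool ~ Bool
  unify Bool ~ Bool
  unify Int ~ Bool
  FAIL: mismatch Int ~ Bool

Answer: 1.1 : 0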